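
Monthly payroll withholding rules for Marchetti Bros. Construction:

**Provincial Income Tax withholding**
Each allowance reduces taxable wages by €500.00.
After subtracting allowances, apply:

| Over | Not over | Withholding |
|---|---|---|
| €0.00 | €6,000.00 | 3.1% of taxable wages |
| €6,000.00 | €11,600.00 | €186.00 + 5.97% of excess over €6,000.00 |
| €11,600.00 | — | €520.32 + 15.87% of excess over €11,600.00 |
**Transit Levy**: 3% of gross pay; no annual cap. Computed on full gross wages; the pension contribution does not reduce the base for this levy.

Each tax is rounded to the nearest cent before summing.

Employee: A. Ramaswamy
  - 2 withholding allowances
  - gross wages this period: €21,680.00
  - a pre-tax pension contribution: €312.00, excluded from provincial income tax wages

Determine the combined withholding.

€2,562.20

Provincial Income Tax: taxable = €21,680.00 − €312.00 − 2×€500.00 = €20,368.00
  €520.32 + 15.87% × (€20,368.00 − €11,600.00) = €520.32 + 15.87% × €8,768.00 = €1,911.80
Transit Levy: 3% × €21,680.00 = €650.40
Total: €1,911.80 + €650.40 = €2,562.20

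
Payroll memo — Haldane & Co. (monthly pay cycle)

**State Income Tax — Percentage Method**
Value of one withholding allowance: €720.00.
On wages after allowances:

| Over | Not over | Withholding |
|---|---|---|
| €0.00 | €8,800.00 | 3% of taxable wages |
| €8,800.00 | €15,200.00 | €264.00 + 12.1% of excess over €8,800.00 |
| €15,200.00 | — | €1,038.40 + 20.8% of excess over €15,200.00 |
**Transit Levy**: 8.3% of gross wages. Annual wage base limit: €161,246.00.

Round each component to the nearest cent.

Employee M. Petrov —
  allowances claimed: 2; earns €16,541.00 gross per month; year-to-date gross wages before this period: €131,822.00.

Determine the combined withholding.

State Income Tax: taxable = €16,541.00 − 2×€720.00 = €15,101.00
  €264.00 + 12.1% × (€15,101.00 − €8,800.00) = €264.00 + 12.1% × €6,301.00 = €1,026.42
Transit Levy: 8.3% × €16,541.00 = €1,372.90
Total: €1,026.42 + €1,372.90 = €2,399.32

€2,399.32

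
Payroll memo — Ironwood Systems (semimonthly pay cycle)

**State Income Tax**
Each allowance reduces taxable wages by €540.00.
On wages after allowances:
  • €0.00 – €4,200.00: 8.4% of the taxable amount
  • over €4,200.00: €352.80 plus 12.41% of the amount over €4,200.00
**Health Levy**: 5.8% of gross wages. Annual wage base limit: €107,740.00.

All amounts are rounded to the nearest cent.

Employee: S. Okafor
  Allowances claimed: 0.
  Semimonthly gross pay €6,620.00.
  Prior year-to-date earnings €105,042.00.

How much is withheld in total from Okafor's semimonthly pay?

€809.60

State Income Tax: taxable = €6,620.00
  €352.80 + 12.41% × (€6,620.00 − €4,200.00) = €352.80 + 12.41% × €2,420.00 = €653.12
Health Levy: cap €107,740.00 − YTD €105,042.00 = €2,698.00 subject; 5.8% × €2,698.00 = €156.48
Total: €653.12 + €156.48 = €809.60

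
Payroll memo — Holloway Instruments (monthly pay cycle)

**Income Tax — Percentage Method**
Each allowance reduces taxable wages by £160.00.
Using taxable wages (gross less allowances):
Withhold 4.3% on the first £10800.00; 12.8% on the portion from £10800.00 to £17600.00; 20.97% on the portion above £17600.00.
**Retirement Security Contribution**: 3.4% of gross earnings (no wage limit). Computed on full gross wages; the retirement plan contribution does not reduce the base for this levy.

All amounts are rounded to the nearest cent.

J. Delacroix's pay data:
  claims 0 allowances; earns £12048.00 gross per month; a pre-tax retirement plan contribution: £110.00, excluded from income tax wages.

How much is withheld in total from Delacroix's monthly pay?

Income Tax: taxable = £12048.00 − £110.00 = £11938.00
  £464.40 + 12.8% × (£11938.00 − £10800.00) = £464.40 + 12.8% × £1138.00 = £610.06
Retirement Security Contribution: 3.4% × £12048.00 = £409.63
Total: £610.06 + £409.63 = £1019.69

£1019.69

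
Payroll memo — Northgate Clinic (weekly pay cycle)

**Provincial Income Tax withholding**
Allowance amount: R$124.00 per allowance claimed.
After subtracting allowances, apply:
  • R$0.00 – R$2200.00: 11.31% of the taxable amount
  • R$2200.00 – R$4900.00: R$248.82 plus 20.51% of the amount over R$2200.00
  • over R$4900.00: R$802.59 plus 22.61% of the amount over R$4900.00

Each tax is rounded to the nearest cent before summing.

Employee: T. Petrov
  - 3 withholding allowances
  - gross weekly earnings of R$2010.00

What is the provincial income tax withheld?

R$185.26

Provincial Income Tax: taxable = R$2010.00 − 3×R$124.00 = R$1638.00
  11.31% × R$1638.00 = R$185.26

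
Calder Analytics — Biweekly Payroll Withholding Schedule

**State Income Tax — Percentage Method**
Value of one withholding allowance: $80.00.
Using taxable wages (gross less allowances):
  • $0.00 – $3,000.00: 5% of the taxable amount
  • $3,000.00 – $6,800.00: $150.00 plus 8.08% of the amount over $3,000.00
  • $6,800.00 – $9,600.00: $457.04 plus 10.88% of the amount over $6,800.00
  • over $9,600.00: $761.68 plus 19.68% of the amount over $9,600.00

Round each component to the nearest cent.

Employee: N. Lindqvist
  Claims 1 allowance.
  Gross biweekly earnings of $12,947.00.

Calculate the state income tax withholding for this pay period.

$1,404.63

State Income Tax: taxable = $12,947.00 − 1×$80.00 = $12,867.00
  $761.68 + 19.68% × ($12,867.00 − $9,600.00) = $761.68 + 19.68% × $3,267.00 = $1,404.63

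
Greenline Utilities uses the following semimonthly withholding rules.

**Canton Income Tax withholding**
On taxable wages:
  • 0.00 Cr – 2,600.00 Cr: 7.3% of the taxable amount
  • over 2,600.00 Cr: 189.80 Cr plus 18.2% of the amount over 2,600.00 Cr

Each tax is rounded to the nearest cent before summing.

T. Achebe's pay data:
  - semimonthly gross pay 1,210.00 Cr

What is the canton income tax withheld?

Canton Income Tax: taxable = 1,210.00 Cr
  7.3% × 1,210.00 Cr = 88.33 Cr

88.33 Cr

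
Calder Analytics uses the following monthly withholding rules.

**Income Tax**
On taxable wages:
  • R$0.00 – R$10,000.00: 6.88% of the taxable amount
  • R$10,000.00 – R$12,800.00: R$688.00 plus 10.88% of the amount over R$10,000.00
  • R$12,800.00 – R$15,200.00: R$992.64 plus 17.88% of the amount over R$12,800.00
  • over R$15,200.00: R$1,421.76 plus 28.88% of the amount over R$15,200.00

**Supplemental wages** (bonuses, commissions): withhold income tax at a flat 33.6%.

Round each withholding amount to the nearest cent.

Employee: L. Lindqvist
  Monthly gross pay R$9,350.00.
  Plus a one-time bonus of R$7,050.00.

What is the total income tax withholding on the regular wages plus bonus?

R$3,012.08

Income Tax: taxable = R$9,350.00
  6.88% × R$9,350.00 = R$643.28
Supplemental (33.6% flat on bonus): 33.6% × R$7,050.00 = R$2,368.80
Total income tax: R$643.28 + R$2,368.80 = R$3,012.08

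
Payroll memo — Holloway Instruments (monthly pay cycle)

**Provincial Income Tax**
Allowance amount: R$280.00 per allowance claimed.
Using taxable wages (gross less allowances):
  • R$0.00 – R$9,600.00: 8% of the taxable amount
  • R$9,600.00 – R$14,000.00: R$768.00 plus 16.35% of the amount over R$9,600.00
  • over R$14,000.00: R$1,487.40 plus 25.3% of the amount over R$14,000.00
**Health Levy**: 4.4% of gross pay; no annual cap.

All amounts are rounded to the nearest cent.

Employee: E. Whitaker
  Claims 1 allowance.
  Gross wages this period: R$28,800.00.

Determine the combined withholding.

R$6,428.16

Provincial Income Tax: taxable = R$28,800.00 − 1×R$280.00 = R$28,520.00
  R$1,487.40 + 25.3% × (R$28,520.00 − R$14,000.00) = R$1,487.40 + 25.3% × R$14,520.00 = R$5,160.96
Health Levy: 4.4% × R$28,800.00 = R$1,267.20
Total: R$5,160.96 + R$1,267.20 = R$6,428.16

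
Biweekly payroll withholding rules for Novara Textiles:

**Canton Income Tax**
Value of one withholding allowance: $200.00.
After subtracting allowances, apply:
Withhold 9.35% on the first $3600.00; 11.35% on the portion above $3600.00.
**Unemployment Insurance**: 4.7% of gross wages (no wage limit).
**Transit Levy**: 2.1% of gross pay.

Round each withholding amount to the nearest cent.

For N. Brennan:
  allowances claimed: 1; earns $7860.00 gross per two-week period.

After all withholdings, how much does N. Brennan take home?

Canton Income Tax: taxable = $7860.00 − 1×$200.00 = $7660.00
  $336.60 + 11.35% × ($7660.00 − $3600.00) = $336.60 + 11.35% × $4060.00 = $797.41
Unemployment Insurance: 4.7% × $7860.00 = $369.42
Transit Levy: 2.1% × $7860.00 = $165.06
Total withheld: $797.41 + $369.42 + $165.06 = $1331.89
Net pay: $7860.00 − $1331.89 = $6528.11

$6528.11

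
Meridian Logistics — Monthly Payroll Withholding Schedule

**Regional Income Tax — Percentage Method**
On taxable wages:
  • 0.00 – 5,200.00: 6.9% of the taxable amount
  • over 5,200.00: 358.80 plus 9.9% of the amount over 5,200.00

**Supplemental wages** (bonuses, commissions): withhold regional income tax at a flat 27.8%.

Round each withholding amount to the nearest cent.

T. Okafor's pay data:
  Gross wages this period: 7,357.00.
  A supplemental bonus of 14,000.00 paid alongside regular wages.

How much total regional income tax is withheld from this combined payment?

4,464.34

Regional Income Tax: taxable = 7,357.00
  358.80 + 9.9% × (7,357.00 − 5,200.00) = 358.80 + 9.9% × 2,157.00 = 572.34
Supplemental (27.8% flat on bonus): 27.8% × 14,000.00 = 3,892.00
Total regional income tax: 572.34 + 3,892.00 = 4,464.34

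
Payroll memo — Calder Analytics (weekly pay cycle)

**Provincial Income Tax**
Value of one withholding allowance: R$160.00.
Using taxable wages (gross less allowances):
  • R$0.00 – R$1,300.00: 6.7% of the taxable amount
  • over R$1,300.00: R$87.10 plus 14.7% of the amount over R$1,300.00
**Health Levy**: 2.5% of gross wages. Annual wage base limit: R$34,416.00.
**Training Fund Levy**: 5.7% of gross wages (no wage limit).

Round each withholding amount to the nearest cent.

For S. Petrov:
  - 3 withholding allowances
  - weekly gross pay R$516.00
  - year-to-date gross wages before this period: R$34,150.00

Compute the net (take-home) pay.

Provincial Income Tax: taxable = R$516.00 − 3×R$160.00 = R$36.00
  6.7% × R$36.00 = R$2.41
Health Levy: cap R$34,416.00 − YTD R$34,150.00 = R$266.00 subject; 2.5% × R$266.00 = R$6.65
Training Fund Levy: 5.7% × R$516.00 = R$29.41
Total withheld: R$2.41 + R$6.65 + R$29.41 = R$38.47
Net pay: R$516.00 − R$38.47 = R$477.53

R$477.53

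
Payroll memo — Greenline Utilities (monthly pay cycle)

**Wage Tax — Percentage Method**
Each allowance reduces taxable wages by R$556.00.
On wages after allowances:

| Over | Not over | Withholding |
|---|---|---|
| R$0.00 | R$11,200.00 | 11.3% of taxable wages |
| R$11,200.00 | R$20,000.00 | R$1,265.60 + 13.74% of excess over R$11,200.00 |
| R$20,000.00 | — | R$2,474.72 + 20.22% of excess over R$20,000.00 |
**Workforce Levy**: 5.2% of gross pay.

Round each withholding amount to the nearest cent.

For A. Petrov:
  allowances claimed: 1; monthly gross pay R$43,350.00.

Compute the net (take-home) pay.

R$34,012.13

Wage Tax: taxable = R$43,350.00 − 1×R$556.00 = R$42,794.00
  R$2,474.72 + 20.22% × (R$42,794.00 − R$20,000.00) = R$2,474.72 + 20.22% × R$22,794.00 = R$7,083.67
Workforce Levy: 5.2% × R$43,350.00 = R$2,254.20
Total withheld: R$7,083.67 + R$2,254.20 = R$9,337.87
Net pay: R$43,350.00 − R$9,337.87 = R$34,012.13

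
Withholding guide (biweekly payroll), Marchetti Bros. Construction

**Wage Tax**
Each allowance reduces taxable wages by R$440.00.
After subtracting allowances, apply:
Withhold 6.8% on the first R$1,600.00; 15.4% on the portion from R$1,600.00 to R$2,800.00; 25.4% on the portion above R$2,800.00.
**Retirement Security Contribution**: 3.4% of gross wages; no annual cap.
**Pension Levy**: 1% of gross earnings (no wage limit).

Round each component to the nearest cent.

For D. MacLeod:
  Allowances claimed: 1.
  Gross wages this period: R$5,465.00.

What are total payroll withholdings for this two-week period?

Wage Tax: taxable = R$5,465.00 − 1×R$440.00 = R$5,025.00
  R$293.60 + 25.4% × (R$5,025.00 − R$2,800.00) = R$293.60 + 25.4% × R$2,225.00 = R$858.75
Retirement Security Contribution: 3.4% × R$5,465.00 = R$185.81
Pension Levy: 1% × R$5,465.00 = R$54.65
Total: R$858.75 + R$185.81 + R$54.65 = R$1,099.21

R$1,099.21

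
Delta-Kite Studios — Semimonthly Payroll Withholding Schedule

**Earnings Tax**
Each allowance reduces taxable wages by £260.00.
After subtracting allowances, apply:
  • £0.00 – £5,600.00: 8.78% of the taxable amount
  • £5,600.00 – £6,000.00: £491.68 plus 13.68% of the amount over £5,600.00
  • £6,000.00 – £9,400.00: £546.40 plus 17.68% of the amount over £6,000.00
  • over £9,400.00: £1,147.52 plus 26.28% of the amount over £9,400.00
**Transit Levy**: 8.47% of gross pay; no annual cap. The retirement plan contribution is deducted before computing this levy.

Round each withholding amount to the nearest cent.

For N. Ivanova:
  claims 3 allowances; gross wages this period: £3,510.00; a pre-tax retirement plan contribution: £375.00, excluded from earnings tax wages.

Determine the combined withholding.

£472.30

Earnings Tax: taxable = £3,510.00 − £375.00 − 3×£260.00 = £2,355.00
  8.78% × £2,355.00 = £206.77
Transit Levy: 8.47% × £3,135.00 = £265.53
Total: £206.77 + £265.53 = £472.30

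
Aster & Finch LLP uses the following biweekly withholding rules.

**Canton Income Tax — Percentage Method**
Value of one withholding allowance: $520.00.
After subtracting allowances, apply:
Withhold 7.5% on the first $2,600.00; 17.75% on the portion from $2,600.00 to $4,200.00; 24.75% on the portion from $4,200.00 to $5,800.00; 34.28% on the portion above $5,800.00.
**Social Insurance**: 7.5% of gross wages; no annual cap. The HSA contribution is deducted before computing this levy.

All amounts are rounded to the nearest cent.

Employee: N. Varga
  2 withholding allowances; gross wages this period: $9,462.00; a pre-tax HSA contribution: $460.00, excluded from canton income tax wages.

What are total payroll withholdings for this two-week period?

Canton Income Tax: taxable = $9,462.00 − $460.00 − 2×$520.00 = $7,962.00
  $875.00 + 34.28% × ($7,962.00 − $5,800.00) = $875.00 + 34.28% × $2,162.00 = $1,616.13
Social Insurance: 7.5% × $9,002.00 = $675.15
Total: $1,616.13 + $675.15 = $2,291.28

$2,291.28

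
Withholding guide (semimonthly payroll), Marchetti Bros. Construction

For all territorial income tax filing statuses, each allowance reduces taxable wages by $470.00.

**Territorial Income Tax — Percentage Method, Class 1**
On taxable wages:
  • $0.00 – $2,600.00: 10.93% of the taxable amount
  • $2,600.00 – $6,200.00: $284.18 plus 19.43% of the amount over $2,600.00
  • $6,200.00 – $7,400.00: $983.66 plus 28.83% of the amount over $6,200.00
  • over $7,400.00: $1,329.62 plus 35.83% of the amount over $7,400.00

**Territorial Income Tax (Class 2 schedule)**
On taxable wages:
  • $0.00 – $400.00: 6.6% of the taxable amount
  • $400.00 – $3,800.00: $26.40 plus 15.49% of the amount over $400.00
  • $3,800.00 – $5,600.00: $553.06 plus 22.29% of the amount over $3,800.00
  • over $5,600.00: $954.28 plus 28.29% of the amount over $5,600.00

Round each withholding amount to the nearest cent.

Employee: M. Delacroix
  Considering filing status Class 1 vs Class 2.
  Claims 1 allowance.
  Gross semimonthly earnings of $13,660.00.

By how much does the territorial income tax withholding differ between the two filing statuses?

Territorial Income Tax (Class 1): taxable = $13,660.00 − 1×$470.00 = $13,190.00
  $1,329.62 + 35.83% × ($13,190.00 − $7,400.00) = $1,329.62 + 35.83% × $5,790.00 = $3,404.18
Territorial Income Tax (Class 2): taxable = $13,660.00 − 1×$470.00 = $13,190.00
  $954.28 + 28.29% × ($13,190.00 − $5,600.00) = $954.28 + 28.29% × $7,590.00 = $3,101.49
Difference: |$3,404.18 − $3,101.49| = $302.69 (higher under Class 1)

$302.69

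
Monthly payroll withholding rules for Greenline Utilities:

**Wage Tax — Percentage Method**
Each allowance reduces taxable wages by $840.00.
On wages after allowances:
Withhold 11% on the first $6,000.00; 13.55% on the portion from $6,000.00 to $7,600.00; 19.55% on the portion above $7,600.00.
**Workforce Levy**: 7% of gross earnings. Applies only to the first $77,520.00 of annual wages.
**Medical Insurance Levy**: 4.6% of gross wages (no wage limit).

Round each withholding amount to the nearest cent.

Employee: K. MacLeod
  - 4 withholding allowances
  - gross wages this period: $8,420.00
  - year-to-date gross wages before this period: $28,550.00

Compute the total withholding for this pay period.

$1,533.32

Wage Tax: taxable = $8,420.00 − 4×$840.00 = $5,060.00
  11% × $5,060.00 = $556.60
Workforce Levy: 7% × $8,420.00 = $589.40
Medical Insurance Levy: 4.6% × $8,420.00 = $387.32
Total: $556.60 + $589.40 + $387.32 = $1,533.32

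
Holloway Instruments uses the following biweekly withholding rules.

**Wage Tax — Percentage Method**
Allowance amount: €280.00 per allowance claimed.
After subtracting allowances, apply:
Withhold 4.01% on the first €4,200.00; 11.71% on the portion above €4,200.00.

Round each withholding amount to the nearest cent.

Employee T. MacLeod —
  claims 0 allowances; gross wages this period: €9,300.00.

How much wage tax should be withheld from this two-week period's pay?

€765.63

Wage Tax: taxable = €9,300.00
  €168.42 + 11.71% × (€9,300.00 − €4,200.00) = €168.42 + 11.71% × €5,100.00 = €765.63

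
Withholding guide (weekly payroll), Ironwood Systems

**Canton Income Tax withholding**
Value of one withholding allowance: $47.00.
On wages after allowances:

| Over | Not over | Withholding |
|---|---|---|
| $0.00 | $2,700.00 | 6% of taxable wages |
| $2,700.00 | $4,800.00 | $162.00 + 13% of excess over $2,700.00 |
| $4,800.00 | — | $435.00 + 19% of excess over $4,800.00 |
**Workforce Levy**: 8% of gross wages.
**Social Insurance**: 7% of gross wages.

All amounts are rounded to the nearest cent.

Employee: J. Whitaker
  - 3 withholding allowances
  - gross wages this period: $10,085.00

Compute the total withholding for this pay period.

Canton Income Tax: taxable = $10,085.00 − 3×$47.00 = $9,944.00
  $435.00 + 19% × ($9,944.00 − $4,800.00) = $435.00 + 19% × $5,144.00 = $1,412.36
Workforce Levy: 8% × $10,085.00 = $806.80
Social Insurance: 7% × $10,085.00 = $705.95
Total: $1,412.36 + $806.80 + $705.95 = $2,925.11

$2,925.11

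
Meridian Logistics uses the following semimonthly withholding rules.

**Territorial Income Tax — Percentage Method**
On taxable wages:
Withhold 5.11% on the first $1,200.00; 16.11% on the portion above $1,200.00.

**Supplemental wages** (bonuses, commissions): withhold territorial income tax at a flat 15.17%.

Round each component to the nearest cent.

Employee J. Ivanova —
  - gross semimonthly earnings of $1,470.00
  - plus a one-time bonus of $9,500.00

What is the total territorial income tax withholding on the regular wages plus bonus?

Territorial Income Tax: taxable = $1,470.00
  $61.32 + 16.11% × ($1,470.00 − $1,200.00) = $61.32 + 16.11% × $270.00 = $104.82
Supplemental (15.17% flat on bonus): 15.17% × $9,500.00 = $1,441.15
Total territorial income tax: $104.82 + $1,441.15 = $1,545.97

$1,545.97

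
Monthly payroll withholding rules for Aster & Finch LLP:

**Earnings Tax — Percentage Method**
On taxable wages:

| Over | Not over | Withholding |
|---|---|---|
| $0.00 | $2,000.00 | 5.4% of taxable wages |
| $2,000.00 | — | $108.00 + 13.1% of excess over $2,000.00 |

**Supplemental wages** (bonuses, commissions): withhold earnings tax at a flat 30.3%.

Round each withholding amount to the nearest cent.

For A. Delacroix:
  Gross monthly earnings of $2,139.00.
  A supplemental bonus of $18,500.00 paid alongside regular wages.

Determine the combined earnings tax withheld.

$5,731.71

Earnings Tax: taxable = $2,139.00
  $108.00 + 13.1% × ($2,139.00 − $2,000.00) = $108.00 + 13.1% × $139.00 = $126.21
Supplemental (30.3% flat on bonus): 30.3% × $18,500.00 = $5,605.50
Total earnings tax: $126.21 + $5,605.50 = $5,731.71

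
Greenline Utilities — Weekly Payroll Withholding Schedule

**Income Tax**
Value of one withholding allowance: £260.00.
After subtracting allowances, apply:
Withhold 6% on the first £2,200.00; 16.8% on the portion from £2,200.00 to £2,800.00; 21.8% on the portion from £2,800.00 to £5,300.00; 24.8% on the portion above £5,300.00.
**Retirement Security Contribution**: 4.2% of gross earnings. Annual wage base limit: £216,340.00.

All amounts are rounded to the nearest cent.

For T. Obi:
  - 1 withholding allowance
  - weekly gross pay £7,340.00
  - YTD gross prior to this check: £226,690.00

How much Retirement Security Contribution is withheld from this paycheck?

£0.00

Retirement Security Contribution: YTD £226,690.00 ≥ cap £216,340.00 → £0.00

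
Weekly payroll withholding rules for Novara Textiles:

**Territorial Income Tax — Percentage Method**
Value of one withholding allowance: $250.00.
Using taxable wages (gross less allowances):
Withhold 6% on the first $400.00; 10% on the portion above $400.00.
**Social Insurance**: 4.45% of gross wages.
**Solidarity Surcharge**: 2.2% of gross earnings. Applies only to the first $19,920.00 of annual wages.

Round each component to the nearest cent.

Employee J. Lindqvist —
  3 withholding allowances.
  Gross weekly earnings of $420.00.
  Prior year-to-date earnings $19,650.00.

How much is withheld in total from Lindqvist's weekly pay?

$24.63

Territorial Income Tax: taxable = $420.00 − 3×$250.00 = $-330.00
  Taxable ≤ 0 → $0.00
Social Insurance: 4.45% × $420.00 = $18.69
Solidarity Surcharge: cap $19,920.00 − YTD $19,650.00 = $270.00 subject; 2.2% × $270.00 = $5.94
Total: $0.00 + $18.69 + $5.94 = $24.63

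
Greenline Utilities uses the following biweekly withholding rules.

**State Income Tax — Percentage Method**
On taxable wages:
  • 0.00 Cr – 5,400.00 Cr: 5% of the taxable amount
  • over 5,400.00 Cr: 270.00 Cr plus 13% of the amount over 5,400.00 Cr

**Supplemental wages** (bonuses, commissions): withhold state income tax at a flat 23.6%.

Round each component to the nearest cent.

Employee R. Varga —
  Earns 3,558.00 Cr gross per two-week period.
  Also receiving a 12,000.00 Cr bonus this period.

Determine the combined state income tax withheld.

State Income Tax: taxable = 3,558.00 Cr
  5% × 3,558.00 Cr = 177.90 Cr
Supplemental (23.6% flat on bonus): 23.6% × 12,000.00 Cr = 2,832.00 Cr
Total state income tax: 177.90 Cr + 2,832.00 Cr = 3,009.90 Cr

3,009.90 Cr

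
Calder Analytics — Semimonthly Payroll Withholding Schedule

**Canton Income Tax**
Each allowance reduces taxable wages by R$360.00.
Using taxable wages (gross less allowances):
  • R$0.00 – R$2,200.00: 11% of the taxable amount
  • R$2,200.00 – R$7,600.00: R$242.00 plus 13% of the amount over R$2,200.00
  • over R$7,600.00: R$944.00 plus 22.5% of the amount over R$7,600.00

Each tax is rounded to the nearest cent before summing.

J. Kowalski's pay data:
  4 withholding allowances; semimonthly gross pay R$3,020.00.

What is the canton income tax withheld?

Canton Income Tax: taxable = R$3,020.00 − 4×R$360.00 = R$1,580.00
  11% × R$1,580.00 = R$173.80

R$173.80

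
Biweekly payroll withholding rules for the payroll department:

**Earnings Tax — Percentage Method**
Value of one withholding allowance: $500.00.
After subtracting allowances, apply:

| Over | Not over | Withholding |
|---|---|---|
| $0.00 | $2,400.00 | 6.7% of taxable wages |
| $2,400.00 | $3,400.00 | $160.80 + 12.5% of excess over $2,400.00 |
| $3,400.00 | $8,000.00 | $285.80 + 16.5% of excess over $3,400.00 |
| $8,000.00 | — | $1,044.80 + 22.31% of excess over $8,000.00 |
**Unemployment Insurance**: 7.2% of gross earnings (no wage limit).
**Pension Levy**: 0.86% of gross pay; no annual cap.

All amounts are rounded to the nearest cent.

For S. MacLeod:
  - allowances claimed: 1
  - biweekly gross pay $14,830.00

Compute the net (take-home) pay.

$11,177.68

Earnings Tax: taxable = $14,830.00 − 1×$500.00 = $14,330.00
  $1,044.80 + 22.31% × ($14,330.00 − $8,000.00) = $1,044.80 + 22.31% × $6,330.00 = $2,457.02
Unemployment Insurance: 7.2% × $14,830.00 = $1,067.76
Pension Levy: 0.86% × $14,830.00 = $127.54
Total withheld: $2,457.02 + $1,067.76 + $127.54 = $3,652.32
Net pay: $14,830.00 − $3,652.32 = $11,177.68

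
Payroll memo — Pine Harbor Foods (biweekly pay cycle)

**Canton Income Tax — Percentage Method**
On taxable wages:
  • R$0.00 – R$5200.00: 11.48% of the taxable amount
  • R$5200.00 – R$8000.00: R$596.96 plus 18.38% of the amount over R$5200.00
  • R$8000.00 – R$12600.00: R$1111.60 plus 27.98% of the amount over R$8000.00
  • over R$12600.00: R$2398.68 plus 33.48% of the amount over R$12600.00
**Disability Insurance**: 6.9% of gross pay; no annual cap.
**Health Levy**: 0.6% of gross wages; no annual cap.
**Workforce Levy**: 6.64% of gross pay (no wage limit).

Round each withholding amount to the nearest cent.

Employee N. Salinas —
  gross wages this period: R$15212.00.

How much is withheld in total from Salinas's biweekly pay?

R$5424.16

Canton Income Tax: taxable = R$15212.00
  R$2398.68 + 33.48% × (R$15212.00 − R$12600.00) = R$2398.68 + 33.48% × R$2612.00 = R$3273.18
Disability Insurance: 6.9% × R$15212.00 = R$1049.63
Health Levy: 0.6% × R$15212.00 = R$91.27
Workforce Levy: 6.64% × R$15212.00 = R$1010.08
Total: R$3273.18 + R$1049.63 + R$91.27 + R$1010.08 = R$5424.16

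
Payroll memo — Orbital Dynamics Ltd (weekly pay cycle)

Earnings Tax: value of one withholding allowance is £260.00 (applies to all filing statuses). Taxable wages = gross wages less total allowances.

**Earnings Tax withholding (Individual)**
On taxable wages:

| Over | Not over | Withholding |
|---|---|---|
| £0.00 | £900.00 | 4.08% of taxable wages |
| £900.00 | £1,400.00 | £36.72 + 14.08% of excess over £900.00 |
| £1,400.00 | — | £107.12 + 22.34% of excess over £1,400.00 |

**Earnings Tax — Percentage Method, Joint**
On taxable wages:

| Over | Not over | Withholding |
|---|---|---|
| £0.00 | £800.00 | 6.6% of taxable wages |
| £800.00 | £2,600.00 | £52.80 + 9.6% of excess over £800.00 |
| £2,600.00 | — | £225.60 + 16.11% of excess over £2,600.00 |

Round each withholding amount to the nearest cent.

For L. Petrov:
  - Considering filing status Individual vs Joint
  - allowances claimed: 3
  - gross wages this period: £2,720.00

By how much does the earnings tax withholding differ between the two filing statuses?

£65.52

Earnings Tax (Individual): taxable = £2,720.00 − 3×£260.00 = £1,940.00
  £107.12 + 22.34% × (£1,940.00 − £1,400.00) = £107.12 + 22.34% × £540.00 = £227.76
Earnings Tax (Joint): taxable = £2,720.00 − 3×£260.00 = £1,940.00
  £52.80 + 9.6% × (£1,940.00 − £800.00) = £52.80 + 9.6% × £1,140.00 = £162.24
Difference: |£227.76 − £162.24| = £65.52 (higher under Individual)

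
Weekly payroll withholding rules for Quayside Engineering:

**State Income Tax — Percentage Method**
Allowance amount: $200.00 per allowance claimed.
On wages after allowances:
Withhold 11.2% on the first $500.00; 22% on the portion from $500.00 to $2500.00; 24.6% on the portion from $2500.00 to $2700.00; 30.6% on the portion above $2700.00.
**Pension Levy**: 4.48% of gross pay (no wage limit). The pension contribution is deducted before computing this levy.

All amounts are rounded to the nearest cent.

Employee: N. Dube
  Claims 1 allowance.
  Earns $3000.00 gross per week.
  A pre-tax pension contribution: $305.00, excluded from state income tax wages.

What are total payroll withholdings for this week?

$615.64

State Income Tax: taxable = $3000.00 − $305.00 − 1×$200.00 = $2495.00
  $56.00 + 22% × ($2495.00 − $500.00) = $56.00 + 22% × $1995.00 = $494.90
Pension Levy: 4.48% × $2695.00 = $120.74
Total: $494.90 + $120.74 = $615.64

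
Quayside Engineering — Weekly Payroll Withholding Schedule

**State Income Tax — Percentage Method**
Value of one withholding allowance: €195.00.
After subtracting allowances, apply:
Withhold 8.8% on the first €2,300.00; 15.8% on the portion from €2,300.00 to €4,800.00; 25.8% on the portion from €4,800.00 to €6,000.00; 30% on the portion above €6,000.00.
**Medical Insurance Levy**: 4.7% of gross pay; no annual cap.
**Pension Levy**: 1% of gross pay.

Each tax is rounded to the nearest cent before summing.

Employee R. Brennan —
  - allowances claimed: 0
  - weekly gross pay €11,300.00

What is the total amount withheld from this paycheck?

€3,141.10

State Income Tax: taxable = €11,300.00
  €907.00 + 30% × (€11,300.00 − €6,000.00) = €907.00 + 30% × €5,300.00 = €2,497.00
Medical Insurance Levy: 4.7% × €11,300.00 = €531.10
Pension Levy: 1% × €11,300.00 = €113.00
Total: €2,497.00 + €531.10 + €113.00 = €3,141.10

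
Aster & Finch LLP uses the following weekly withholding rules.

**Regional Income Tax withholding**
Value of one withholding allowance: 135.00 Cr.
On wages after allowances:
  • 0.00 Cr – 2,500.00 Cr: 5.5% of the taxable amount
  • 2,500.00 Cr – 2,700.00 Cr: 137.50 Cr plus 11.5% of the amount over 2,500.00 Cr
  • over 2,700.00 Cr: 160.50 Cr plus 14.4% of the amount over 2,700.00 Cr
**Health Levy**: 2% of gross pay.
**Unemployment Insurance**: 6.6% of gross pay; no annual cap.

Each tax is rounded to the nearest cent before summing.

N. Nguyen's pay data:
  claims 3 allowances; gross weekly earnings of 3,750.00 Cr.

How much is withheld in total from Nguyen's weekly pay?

575.88 Cr

Regional Income Tax: taxable = 3,750.00 Cr − 3×135.00 Cr = 3,345.00 Cr
  160.50 Cr + 14.4% × (3,345.00 Cr − 2,700.00 Cr) = 160.50 Cr + 14.4% × 645.00 Cr = 253.38 Cr
Health Levy: 2% × 3,750.00 Cr = 75.00 Cr
Unemployment Insurance: 6.6% × 3,750.00 Cr = 247.50 Cr
Total: 253.38 Cr + 75.00 Cr + 247.50 Cr = 575.88 Cr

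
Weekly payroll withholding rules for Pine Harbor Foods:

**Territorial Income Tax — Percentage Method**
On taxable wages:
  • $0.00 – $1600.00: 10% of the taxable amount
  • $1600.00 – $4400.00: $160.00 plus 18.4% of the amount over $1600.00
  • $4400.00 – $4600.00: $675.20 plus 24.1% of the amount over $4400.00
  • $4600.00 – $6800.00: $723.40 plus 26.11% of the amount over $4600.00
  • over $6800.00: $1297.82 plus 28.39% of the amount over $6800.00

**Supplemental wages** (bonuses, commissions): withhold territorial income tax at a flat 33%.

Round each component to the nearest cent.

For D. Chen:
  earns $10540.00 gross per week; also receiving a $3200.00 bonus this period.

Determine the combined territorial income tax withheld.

Territorial Income Tax: taxable = $10540.00
  $1297.82 + 28.39% × ($10540.00 − $6800.00) = $1297.82 + 28.39% × $3740.00 = $2359.61
Supplemental (33% flat on bonus): 33% × $3200.00 = $1056.00
Total territorial income tax: $2359.61 + $1056.00 = $3415.61

$3415.61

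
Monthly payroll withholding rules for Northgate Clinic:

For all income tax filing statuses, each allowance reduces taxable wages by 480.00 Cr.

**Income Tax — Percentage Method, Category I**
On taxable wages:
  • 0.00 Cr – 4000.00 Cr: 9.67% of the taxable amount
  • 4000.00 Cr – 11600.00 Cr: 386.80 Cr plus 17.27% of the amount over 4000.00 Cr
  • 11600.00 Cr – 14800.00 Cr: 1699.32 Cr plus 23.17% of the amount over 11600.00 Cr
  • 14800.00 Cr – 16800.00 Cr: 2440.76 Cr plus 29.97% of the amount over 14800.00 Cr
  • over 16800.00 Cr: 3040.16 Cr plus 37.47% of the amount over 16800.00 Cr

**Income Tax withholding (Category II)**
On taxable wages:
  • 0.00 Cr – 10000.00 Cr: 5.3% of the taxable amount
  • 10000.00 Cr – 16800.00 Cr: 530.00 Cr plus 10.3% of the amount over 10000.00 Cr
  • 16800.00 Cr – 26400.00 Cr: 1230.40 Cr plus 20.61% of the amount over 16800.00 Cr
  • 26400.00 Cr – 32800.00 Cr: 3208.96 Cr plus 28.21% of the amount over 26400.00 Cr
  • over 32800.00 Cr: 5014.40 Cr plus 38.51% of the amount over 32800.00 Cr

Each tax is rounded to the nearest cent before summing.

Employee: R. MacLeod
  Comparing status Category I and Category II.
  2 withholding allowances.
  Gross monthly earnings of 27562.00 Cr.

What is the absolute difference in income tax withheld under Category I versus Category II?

3447.03 Cr

Income Tax (Category I): taxable = 27562.00 Cr − 2×480.00 Cr = 26602.00 Cr
  3040.16 Cr + 37.47% × (26602.00 Cr − 16800.00 Cr) = 3040.16 Cr + 37.47% × 9802.00 Cr = 6712.97 Cr
Income Tax (Category II): taxable = 27562.00 Cr − 2×480.00 Cr = 26602.00 Cr
  3208.96 Cr + 28.21% × (26602.00 Cr − 26400.00 Cr) = 3208.96 Cr + 28.21% × 202.00 Cr = 3265.94 Cr
Difference: |6712.97 Cr − 3265.94 Cr| = 3447.03 Cr (higher under Category I)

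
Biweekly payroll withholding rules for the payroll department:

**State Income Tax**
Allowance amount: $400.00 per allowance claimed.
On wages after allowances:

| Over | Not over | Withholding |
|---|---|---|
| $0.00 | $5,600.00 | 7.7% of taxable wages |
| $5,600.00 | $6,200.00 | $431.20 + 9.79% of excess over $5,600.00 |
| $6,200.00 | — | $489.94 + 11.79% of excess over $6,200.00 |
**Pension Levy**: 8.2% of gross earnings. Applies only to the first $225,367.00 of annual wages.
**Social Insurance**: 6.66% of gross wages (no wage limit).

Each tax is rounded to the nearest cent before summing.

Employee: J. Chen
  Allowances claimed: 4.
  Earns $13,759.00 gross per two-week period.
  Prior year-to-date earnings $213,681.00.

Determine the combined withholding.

State Income Tax: taxable = $13,759.00 − 4×$400.00 = $12,159.00
  $489.94 + 11.79% × ($12,159.00 − $6,200.00) = $489.94 + 11.79% × $5,959.00 = $1,192.51
Pension Levy: cap $225,367.00 − YTD $213,681.00 = $11,686.00 subject; 8.2% × $11,686.00 = $958.25
Social Insurance: 6.66% × $13,759.00 = $916.35
Total: $1,192.51 + $958.25 + $916.35 = $3,067.11

$3,067.11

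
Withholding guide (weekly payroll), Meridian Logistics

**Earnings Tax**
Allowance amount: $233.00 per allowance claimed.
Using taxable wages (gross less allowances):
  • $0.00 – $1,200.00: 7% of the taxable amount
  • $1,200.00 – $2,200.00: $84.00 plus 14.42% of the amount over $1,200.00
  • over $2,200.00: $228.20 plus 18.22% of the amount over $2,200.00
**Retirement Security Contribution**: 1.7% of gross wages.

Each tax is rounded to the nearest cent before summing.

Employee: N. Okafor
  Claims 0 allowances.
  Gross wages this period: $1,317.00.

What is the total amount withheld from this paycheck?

$123.26

Earnings Tax: taxable = $1,317.00
  $84.00 + 14.42% × ($1,317.00 − $1,200.00) = $84.00 + 14.42% × $117.00 = $100.87
Retirement Security Contribution: 1.7% × $1,317.00 = $22.39
Total: $100.87 + $22.39 = $123.26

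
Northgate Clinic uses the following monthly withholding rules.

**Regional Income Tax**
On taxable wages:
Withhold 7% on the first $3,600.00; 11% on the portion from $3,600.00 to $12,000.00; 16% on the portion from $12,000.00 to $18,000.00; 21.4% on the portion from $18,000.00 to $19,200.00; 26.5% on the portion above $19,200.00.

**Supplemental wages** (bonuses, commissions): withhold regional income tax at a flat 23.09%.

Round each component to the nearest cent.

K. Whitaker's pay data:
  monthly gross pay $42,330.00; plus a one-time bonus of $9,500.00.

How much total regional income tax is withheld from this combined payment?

Regional Income Tax: taxable = $42,330.00
  $2,392.80 + 26.5% × ($42,330.00 − $19,200.00) = $2,392.80 + 26.5% × $23,130.00 = $8,522.25
Supplemental (23.09% flat on bonus): 23.09% × $9,500.00 = $2,193.55
Total regional income tax: $8,522.25 + $2,193.55 = $10,715.80

$10,715.80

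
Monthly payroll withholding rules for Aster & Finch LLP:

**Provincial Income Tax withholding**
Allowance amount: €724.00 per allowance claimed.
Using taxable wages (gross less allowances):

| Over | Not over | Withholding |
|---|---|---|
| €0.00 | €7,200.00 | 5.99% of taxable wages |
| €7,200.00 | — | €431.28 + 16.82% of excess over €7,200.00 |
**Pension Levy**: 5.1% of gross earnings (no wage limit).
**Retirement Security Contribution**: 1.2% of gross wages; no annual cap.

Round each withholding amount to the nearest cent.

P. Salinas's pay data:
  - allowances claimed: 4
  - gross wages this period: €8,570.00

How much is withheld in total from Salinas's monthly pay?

Provincial Income Tax: taxable = €8,570.00 − 4×€724.00 = €5,674.00
  5.99% × €5,674.00 = €339.87
Pension Levy: 5.1% × €8,570.00 = €437.07
Retirement Security Contribution: 1.2% × €8,570.00 = €102.84
Total: €339.87 + €437.07 + €102.84 = €879.78

€879.78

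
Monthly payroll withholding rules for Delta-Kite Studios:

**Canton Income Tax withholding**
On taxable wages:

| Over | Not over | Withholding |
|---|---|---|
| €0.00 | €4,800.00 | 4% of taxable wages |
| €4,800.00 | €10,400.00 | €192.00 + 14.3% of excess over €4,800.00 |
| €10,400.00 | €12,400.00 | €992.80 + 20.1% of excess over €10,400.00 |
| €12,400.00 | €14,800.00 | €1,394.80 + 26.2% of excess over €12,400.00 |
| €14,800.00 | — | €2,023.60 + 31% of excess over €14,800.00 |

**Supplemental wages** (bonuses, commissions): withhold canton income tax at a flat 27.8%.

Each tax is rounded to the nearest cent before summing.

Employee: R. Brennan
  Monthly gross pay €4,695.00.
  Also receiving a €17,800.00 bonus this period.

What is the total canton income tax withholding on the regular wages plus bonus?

Canton Income Tax: taxable = €4,695.00
  4% × €4,695.00 = €187.80
Supplemental (27.8% flat on bonus): 27.8% × €17,800.00 = €4,948.40
Total canton income tax: €187.80 + €4,948.40 = €5,136.20

€5,136.20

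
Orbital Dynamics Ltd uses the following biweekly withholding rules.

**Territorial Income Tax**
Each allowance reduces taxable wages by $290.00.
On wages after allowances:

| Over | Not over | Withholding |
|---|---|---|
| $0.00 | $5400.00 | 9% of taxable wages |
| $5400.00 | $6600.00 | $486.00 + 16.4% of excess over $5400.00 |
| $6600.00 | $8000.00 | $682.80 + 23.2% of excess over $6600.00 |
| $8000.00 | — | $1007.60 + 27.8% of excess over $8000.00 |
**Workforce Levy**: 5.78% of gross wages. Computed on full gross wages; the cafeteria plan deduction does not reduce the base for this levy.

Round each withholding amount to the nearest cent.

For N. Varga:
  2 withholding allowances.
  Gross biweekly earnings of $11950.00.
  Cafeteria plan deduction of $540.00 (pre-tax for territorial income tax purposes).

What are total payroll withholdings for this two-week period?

$2485.05

Territorial Income Tax: taxable = $11950.00 − $540.00 − 2×$290.00 = $10830.00
  $1007.60 + 27.8% × ($10830.00 − $8000.00) = $1007.60 + 27.8% × $2830.00 = $1794.34
Workforce Levy: 5.78% × $11950.00 = $690.71
Total: $1794.34 + $690.71 = $2485.05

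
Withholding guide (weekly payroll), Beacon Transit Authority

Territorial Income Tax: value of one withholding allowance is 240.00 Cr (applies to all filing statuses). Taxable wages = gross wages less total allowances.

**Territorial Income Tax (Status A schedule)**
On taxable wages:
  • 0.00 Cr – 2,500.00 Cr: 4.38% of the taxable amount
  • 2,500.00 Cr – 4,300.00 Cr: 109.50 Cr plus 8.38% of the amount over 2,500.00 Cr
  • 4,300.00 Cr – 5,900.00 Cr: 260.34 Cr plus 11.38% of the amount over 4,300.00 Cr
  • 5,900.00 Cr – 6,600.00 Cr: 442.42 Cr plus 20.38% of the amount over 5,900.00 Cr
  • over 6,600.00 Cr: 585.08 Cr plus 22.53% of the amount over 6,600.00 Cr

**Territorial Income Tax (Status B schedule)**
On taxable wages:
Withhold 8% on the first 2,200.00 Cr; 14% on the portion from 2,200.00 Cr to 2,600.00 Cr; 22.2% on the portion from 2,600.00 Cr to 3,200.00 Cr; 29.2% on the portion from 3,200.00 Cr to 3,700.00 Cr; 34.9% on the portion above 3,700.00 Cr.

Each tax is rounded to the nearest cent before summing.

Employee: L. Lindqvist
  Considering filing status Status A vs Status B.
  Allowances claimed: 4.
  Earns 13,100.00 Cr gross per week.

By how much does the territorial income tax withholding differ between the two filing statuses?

Territorial Income Tax (Status A): taxable = 13,100.00 Cr − 4×240.00 Cr = 12,140.00 Cr
  585.08 Cr + 22.53% × (12,140.00 Cr − 6,600.00 Cr) = 585.08 Cr + 22.53% × 5,540.00 Cr = 1,833.24 Cr
Territorial Income Tax (Status B): taxable = 13,100.00 Cr − 4×240.00 Cr = 12,140.00 Cr
  511.20 Cr + 34.9% × (12,140.00 Cr − 3,700.00 Cr) = 511.20 Cr + 34.9% × 8,440.00 Cr = 3,456.76 Cr
Difference: |1,833.24 Cr − 3,456.76 Cr| = 1,623.52 Cr (higher under Status B)

1,623.52 Cr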